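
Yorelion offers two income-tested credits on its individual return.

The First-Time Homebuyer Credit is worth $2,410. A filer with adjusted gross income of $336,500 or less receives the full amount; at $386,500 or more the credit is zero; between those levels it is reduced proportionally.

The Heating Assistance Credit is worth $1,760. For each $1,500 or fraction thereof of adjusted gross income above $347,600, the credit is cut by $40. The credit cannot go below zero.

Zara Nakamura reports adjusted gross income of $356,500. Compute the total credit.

First-Time Homebuyer Credit: $356,500 is $20,000 into a $50,000 phase-out range, leaving 30,000/50,000 of the credit: $2,410 × 30,000/50,000 = $1,446.
Heating Assistance Credit: income exceeds $347,600 by $8,900, which is 6 full-or-partial $1,500 increments; reduction = 6 × $40 = $240, leaving $1,520.
Total: $1,446 + $1,520 = $2,966.

$2,966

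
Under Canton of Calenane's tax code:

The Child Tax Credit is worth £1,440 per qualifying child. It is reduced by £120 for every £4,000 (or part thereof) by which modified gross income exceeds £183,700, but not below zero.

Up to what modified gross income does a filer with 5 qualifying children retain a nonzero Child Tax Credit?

Full credit = 5 × £1,440 = £7,200.
After 59 increments the reduction is 59 × £120 = £7,080, leaving £120; one more increment wipes it out. Increment 59 ends at excess 59 × £4,000 = £236,000, so the highest qualifying income is £183,700 + £236,000 = £419,700.

£419,700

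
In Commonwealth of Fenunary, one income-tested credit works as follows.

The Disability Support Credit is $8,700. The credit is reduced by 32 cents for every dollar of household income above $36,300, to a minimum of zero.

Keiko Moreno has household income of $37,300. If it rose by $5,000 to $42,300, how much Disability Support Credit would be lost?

$1,600

At $37,300 — 32% of the $1,000 excess over $36,300 is $320; credit = $8,700 − $320 = $8,380.
At $42,300 — 32% of the $6,000 excess over $36,300 is $1,920; credit = $8,700 − $1,920 = $6,780.
Lost: $8,380 − $6,780 = $1,600.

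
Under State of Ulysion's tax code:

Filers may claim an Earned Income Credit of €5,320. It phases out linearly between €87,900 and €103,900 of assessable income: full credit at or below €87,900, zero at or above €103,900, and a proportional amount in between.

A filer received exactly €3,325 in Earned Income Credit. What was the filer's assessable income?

€3,325 is 3,325/5,320 of the full €5,320, so 1,995/5,320 of the €16,000 range has been used: income = €87,900 + €16,000 × 1,995/5,320 = €93,900.

€93,900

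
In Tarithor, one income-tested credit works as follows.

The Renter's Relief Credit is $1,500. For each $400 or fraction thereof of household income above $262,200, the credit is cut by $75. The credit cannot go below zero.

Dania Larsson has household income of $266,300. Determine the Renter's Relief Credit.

$675

Renter's Relief Credit: income exceeds $262,200 by $4,100, which is 11 full-or-partial $400 increments; reduction = 11 × $75 = $825, leaving $675.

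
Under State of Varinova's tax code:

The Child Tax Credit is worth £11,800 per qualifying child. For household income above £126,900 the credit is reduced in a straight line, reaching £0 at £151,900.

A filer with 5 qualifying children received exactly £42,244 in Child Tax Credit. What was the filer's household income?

Full credit = 5 × £11,800 = £59,000.
£42,244 is 42,244/59,000 of the full £59,000, so 16,756/59,000 of the £25,000 range has been used: income = £126,900 + £25,000 × 16,756/59,000 = £134,000.

£134,000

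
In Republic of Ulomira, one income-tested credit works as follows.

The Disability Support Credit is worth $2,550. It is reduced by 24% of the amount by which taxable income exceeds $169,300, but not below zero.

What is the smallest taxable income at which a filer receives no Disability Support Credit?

$179,925

The credit falls by 24% of each dollar above $169,300, so it reaches zero when the excess is $2,550 / 24% = $10,625: income = $169,300 + $10,625 = $179,925.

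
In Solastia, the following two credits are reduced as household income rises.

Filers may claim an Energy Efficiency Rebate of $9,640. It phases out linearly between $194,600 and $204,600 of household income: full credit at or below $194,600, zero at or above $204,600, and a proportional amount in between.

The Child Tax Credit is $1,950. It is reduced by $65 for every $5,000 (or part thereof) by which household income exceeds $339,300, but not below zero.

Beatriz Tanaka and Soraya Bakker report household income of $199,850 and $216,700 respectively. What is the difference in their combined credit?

Beatriz ($199,850): Energy Efficiency Rebate: $199,850 is $5,250 into a $10,000 phase-out range, leaving 4,750/10,000 of the credit: $9,640 × 4,750/10,000 = $4,579. Child Tax Credit: $199,850 is at or below the $339,300 threshold, so the full $1,950 applies. total $4,579 + $1,950 = $6,529
Soraya ($216,700): Energy Efficiency Rebate: $216,700 is at or above $204,600, so the credit is $0. Child Tax Credit: $216,700 is at or below the $339,300 threshold, so the full $1,950 applies. total $0 + $1,950 = $1,950
Difference: |$6,529 − $1,950| = $4,579.

$4,579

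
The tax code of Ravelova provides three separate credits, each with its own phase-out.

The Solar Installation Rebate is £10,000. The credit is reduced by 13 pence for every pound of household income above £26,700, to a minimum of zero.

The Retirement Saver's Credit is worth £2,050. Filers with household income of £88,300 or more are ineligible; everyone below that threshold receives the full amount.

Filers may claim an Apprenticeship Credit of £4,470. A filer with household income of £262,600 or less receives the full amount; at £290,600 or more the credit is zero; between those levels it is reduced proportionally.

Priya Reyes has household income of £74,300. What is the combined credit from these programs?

£10,332

Solar Installation Rebate: 13% of the £47,600 excess over £26,700 is £6,188; credit = £10,000 − £6,188 = £3,812.
Retirement Saver's Credit: £74,300 is below the £88,300 cutoff, so the full £2,050 applies.
Apprenticeship Credit: £74,300 is at or below the £262,600 threshold, so the full £4,470 applies.
Total: £3,812 + £2,050 + £4,470 = £10,332.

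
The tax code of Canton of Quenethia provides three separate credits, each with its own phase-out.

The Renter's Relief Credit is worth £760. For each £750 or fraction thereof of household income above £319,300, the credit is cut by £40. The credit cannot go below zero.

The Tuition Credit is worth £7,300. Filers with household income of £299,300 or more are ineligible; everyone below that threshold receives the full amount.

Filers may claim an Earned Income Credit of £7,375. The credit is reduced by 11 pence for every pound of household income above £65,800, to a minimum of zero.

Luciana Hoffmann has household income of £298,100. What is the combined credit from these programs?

Renter's Relief Credit: £298,100 is at or below the £319,300 threshold, so the full £760 applies.
Tuition Credit: £298,100 is below the £299,300 cutoff, so the full £7,300 applies.
Earned Income Credit: 11% of the £232,300 excess over £65,800 is £25,553 ≥ base, so the credit is £0.
Total: £760 + £7,300 + £0 = £8,060.

£8,060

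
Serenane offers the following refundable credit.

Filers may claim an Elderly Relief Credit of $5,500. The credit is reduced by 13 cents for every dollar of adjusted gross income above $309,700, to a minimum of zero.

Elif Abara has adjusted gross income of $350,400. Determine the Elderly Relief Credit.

Elderly Relief Credit: 13% of the $40,700 excess over $309,700 is $5,291; credit = $5,500 − $5,291 = $209.

$209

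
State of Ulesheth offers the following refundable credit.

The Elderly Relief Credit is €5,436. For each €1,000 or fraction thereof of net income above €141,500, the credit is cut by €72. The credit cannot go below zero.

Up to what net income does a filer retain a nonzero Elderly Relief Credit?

After 75 increments the reduction is 75 × €72 = €5,400, leaving €36; one more increment wipes it out. Increment 75 ends at excess 75 × €1,000 = €75,000, so the highest qualifying income is €141,500 + €75,000 = €216,500.

€216,500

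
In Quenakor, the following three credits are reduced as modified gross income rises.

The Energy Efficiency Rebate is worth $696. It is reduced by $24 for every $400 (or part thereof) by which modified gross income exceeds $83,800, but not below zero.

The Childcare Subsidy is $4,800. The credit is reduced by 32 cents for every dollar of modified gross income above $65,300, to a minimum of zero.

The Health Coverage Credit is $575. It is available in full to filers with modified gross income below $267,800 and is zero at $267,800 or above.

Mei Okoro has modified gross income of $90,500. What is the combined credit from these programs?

$863

Energy Efficiency Rebate: income exceeds $83,800 by $6,700, which is 17 full-or-partial $400 increments; reduction = 17 × $24 = $408, leaving $288.
Childcare Subsidy: 32% of the $25,200 excess over $65,300 is $8,064 ≥ base, so the credit is $0.
Health Coverage Credit: $90,500 is below the $267,800 cutoff, so the full $575 applies.
Total: $288 + $0 + $575 = $863.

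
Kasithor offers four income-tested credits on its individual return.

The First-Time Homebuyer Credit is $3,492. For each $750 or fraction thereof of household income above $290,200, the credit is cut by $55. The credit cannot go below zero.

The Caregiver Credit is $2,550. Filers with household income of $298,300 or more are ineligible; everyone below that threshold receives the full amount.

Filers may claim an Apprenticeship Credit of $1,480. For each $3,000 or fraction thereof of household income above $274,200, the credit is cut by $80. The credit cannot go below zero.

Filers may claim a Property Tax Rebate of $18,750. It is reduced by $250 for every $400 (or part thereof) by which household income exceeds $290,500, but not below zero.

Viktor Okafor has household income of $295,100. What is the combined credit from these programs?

$22,327

First-Time Homebuyer Credit: income exceeds $290,200 by $4,900, which is 7 full-or-partial $750 increments; reduction = 7 × $55 = $385, leaving $3,107.
Caregiver Credit: $295,100 is below the $298,300 cutoff, so the full $2,550 applies.
Apprenticeship Credit: income exceeds $274,200 by $20,900, which is 7 full-or-partial $3,000 increments; reduction = 7 × $80 = $560, leaving $920.
Property Tax Rebate: income exceeds $290,500 by $4,600, which is 12 full-or-partial $400 increments; reduction = 12 × $250 = $3,000, leaving $15,750.
Total: $3,107 + $2,550 + $920 + $15,750 = $22,327.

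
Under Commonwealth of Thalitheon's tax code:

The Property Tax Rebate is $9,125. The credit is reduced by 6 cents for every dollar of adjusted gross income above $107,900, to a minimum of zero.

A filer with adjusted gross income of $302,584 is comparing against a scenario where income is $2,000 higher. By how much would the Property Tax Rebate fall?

$0

At $302,584 — 6% of the $194,684 excess over $107,900 is $11,681.04 ≥ base, so the credit is $0.
At $304,584 — 6% of the $196,684 excess over $107,900 is $11,801.04 ≥ base, so the credit is $0.
Lost: $0 − $0 = $0.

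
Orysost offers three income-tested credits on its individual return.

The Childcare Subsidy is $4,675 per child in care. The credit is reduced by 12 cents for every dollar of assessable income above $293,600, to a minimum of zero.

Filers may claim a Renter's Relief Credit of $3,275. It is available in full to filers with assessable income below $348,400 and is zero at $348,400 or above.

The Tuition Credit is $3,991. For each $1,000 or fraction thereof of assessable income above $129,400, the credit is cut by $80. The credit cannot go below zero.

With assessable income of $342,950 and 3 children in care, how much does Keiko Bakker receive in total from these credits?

$11,378

Childcare Subsidy: base = 3 × $4,675 = $14,025. 12% of the $49,350 excess over $293,600 is $5,922; credit = $14,025 − $5,922 = $8,103.
Renter's Relief Credit: $342,950 is below the $348,400 cutoff, so the full $3,275 applies.
Tuition Credit: income exceeds $129,400 by $213,550 → 214 increments × $80 = $17,120 ≥ base, so the credit is $0.
Total: $8,103 + $3,275 + $0 = $11,378.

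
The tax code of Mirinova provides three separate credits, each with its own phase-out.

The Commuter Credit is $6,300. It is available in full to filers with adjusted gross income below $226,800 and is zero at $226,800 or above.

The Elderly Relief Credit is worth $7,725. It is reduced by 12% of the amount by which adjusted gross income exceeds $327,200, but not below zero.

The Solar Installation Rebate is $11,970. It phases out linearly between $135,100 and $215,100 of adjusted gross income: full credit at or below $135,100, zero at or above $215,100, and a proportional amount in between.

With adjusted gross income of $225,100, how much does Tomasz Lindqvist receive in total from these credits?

$14,025

Commuter Credit: $225,100 is below the $226,800 cutoff, so the full $6,300 applies.
Elderly Relief Credit: $225,100 is at or below the $327,200 threshold, so the full $7,725 applies.
Solar Installation Rebate: $225,100 is at or above $215,100, so the credit is $0.
Total: $6,300 + $7,725 + $0 = $14,025.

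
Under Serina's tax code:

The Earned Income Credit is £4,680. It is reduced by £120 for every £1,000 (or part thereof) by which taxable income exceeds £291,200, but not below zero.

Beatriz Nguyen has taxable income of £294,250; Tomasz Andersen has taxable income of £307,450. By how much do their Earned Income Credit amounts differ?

£1,560

Beatriz (£294,250): Earned Income Credit: income exceeds £291,200 by £3,050, which is 4 full-or-partial £1,000 increments; reduction = 4 × £120 = £480, leaving £4,200.
Tomasz (£307,450): Earned Income Credit: income exceeds £291,200 by £16,250, which is 17 full-or-partial £1,000 increments; reduction = 17 × £120 = £2,040, leaving £2,640.
Difference: |£4,200 − £2,640| = £1,560.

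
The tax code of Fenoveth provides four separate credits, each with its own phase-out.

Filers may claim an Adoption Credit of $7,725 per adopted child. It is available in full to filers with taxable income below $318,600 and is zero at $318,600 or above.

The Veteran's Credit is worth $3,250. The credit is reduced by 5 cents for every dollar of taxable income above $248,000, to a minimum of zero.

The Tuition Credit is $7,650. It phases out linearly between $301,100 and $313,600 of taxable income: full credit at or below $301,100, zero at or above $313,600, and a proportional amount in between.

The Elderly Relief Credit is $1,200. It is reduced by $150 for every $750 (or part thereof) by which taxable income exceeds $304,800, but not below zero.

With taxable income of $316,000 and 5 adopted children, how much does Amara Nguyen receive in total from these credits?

Adoption Credit: base = 5 × $7,725 = $38,625. $316,000 is below the $318,600 cutoff, so the full $38,625 applies.
Veteran's Credit: 5% of the $68,000 excess over $248,000 is $3,400 ≥ base, so the credit is $0.
Tuition Credit: $316,000 is at or above $313,600, so the credit is $0.
Elderly Relief Credit: income exceeds $304,800 by $11,200 → 15 increments × $150 = $2,250 ≥ base, so the credit is $0.
Total: $38,625 + $0 + $0 + $0 = $38,625.

$38,625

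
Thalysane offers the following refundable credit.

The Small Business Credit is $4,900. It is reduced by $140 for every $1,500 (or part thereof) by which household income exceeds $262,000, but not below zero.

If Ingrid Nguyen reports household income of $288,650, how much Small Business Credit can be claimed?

$2,380

Small Business Credit: income exceeds $262,000 by $26,650, which is 18 full-or-partial $1,500 increments; reduction = 18 × $140 = $2,520, leaving $2,380.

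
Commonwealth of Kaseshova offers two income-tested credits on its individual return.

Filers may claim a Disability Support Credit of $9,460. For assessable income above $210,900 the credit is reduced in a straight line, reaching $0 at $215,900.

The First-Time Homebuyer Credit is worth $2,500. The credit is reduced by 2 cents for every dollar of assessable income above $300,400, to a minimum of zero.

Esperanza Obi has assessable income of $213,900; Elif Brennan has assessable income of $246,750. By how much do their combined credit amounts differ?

$3,784

Esperanza ($213,900): Disability Support Credit: $213,900 is $3,000 into a $5,000 phase-out range, leaving 2,000/5,000 of the credit: $9,460 × 2,000/5,000 = $3,784. First-Time Homebuyer Credit: $213,900 is at or below the $300,400 threshold, so the full $2,500 applies. total $3,784 + $2,500 = $6,284
Elif ($246,750): Disability Support Credit: $246,750 is at or above $215,900, so the credit is $0. First-Time Homebuyer Credit: $246,750 is at or below the $300,400 threshold, so the full $2,500 applies. total $0 + $2,500 = $2,500
Difference: |$6,284 − $2,500| = $3,784.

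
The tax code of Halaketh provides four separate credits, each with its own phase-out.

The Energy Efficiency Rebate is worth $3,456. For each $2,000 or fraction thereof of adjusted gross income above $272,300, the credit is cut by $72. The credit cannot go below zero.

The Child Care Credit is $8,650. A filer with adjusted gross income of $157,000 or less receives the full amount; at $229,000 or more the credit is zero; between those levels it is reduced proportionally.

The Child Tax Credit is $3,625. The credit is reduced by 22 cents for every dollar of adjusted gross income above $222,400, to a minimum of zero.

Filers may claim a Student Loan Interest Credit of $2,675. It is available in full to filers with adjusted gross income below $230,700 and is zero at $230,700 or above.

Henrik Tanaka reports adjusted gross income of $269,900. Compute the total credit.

$3,456

Energy Efficiency Rebate: $269,900 is at or below the $272,300 threshold, so the full $3,456 applies.
Child Care Credit: $269,900 is at or above $229,000, so the credit is $0.
Child Tax Credit: 22% of the $47,500 excess over $222,400 is $10,450 ≥ base, so the credit is $0.
Student Loan Interest Credit: $269,900 meets or exceeds the $230,700 cutoff, so the credit is $0.
Total: $3,456 + $0 + $0 + $0 = $3,456.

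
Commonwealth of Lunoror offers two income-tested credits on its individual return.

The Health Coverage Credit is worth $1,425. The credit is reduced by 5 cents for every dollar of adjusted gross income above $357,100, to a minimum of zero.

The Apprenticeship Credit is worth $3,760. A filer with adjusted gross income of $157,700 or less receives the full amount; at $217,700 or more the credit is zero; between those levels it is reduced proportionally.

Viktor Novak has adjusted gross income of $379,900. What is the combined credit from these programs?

Health Coverage Credit: 5% of the $22,800 excess over $357,100 is $1,140; credit = $1,425 − $1,140 = $285.
Apprenticeship Credit: $379,900 is at or above $217,700, so the credit is $0.
Total: $285 + $0 = $285.

$285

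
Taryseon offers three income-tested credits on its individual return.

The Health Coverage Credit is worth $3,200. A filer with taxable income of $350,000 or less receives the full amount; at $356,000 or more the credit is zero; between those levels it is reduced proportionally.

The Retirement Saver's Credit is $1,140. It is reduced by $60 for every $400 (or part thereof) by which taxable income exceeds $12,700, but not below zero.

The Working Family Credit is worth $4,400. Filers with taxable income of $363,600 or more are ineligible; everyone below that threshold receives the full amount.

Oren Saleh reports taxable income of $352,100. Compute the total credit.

$6,480

Health Coverage Credit: $352,100 is $2,100 into a $6,000 phase-out range, leaving 3,900/6,000 of the credit: $3,200 × 3,900/6,000 = $2,080.
Retirement Saver's Credit: income exceeds $12,700 by $339,400 → 849 increments × $60 = $50,940 ≥ base, so the credit is $0.
Working Family Credit: $352,100 is below the $363,600 cutoff, so the full $4,400 applies.
Total: $2,080 + $0 + $4,400 = $6,480.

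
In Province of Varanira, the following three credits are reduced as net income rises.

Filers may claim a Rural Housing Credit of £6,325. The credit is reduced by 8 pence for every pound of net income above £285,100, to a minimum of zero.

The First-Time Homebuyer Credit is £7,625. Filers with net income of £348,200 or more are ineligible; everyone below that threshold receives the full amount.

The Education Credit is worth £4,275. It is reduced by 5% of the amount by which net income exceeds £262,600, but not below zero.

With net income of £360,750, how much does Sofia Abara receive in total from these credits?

£273

Rural Housing Credit: 8% of the £75,650 excess over £285,100 is £6,052; credit = £6,325 − £6,052 = £273.
First-Time Homebuyer Credit: £360,750 meets or exceeds the £348,200 cutoff, so the credit is £0.
Education Credit: 5% of the £98,150 excess over £262,600 is £4,907.50 ≥ base, so the credit is £0.
Total: £273 + £0 + £0 = £273.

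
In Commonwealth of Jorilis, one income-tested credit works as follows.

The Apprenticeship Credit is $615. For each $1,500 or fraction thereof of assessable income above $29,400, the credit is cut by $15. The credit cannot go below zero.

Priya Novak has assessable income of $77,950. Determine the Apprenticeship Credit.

$120

Apprenticeship Credit: income exceeds $29,400 by $48,550, which is 33 full-or-partial $1,500 increments; reduction = 33 × $15 = $495, leaving $120.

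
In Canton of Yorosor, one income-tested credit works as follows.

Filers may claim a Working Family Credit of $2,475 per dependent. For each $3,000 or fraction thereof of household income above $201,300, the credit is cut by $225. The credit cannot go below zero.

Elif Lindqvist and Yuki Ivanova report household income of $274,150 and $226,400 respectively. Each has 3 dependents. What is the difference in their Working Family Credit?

$3,600

Elif ($274,150): Working Family Credit: base = 3 × $2,475 = $7,425. income exceeds $201,300 by $72,850, which is 25 full-or-partial $3,000 increments; reduction = 25 × $225 = $5,625, leaving $1,800.
Yuki ($226,400): Working Family Credit: base = 3 × $2,475 = $7,425. income exceeds $201,300 by $25,100, which is 9 full-or-partial $3,000 increments; reduction = 9 × $225 = $2,025, leaving $5,400.
Difference: |$1,800 − $5,400| = $3,600.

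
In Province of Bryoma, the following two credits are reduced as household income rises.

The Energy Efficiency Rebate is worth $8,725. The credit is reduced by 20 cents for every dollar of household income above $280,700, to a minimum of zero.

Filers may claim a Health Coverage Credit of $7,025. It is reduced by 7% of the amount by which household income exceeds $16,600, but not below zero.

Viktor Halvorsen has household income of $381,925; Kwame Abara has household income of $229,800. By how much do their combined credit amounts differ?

$8,725

Viktor ($381,925): Energy Efficiency Rebate: 20% of the $101,225 excess over $280,700 is $20,245 ≥ base, so the credit is $0. Health Coverage Credit: 7% of the $365,325 excess over $16,600 is $25,572.75 ≥ base, so the credit is $0. total $0 + $0 = $0
Kwame ($229,800): Energy Efficiency Rebate: $229,800 is at or below the $280,700 threshold, so the full $8,725 applies. Health Coverage Credit: 7% of the $213,200 excess over $16,600 is $14,924 ≥ base, so the credit is $0. total $8,725 + $0 = $8,725
Difference: |$0 − $8,725| = $8,725.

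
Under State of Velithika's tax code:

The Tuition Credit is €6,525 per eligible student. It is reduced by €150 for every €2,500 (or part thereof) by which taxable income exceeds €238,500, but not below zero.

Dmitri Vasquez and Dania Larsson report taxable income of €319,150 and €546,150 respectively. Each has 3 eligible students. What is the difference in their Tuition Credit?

€13,650

Dmitri (€319,150): Tuition Credit: base = 3 × €6,525 = €19,575. income exceeds €238,500 by €80,650, which is 33 full-or-partial €2,500 increments; reduction = 33 × €150 = €4,950, leaving €14,625.
Dania (€546,150): Tuition Credit: base = 3 × €6,525 = €19,575. income exceeds €238,500 by €307,650, which is 124 full-or-partial €2,500 increments; reduction = 124 × €150 = €18,600, leaving €975.
Difference: |€14,625 − €975| = €13,650.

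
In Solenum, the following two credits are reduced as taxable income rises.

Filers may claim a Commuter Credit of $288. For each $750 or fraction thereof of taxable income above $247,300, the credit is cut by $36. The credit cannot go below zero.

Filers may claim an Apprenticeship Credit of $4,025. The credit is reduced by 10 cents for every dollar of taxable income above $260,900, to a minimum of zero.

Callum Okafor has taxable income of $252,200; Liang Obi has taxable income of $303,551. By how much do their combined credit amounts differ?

Callum ($252,200): Commuter Credit: income exceeds $247,300 by $4,900, which is 7 full-or-partial $750 increments; reduction = 7 × $36 = $252, leaving $36. Apprenticeship Credit: $252,200 is at or below the $260,900 threshold, so the full $4,025 applies. total $36 + $4,025 = $4,061
Liang ($303,551): Commuter Credit: income exceeds $247,300 by $56,251 → 76 increments × $36 = $2,736 ≥ base, so the credit is $0. Apprenticeship Credit: 10% of the $42,651 excess over $260,900 is $4,265.10 ≥ base, so the credit is $0. total $0 + $0 = $0
Difference: |$4,061 − $0| = $4,061.

$4,061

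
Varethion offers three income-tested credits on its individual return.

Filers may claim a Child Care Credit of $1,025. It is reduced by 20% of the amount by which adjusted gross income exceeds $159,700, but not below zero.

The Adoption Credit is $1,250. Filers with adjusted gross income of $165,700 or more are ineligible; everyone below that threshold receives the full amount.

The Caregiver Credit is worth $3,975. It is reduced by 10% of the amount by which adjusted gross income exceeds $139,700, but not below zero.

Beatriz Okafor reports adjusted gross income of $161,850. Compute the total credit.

$3,605

Child Care Credit: 20% of the $2,150 excess over $159,700 is $430; credit = $1,025 − $430 = $595.
Adoption Credit: $161,850 is below the $165,700 cutoff, so the full $1,250 applies.
Caregiver Credit: 10% of the $22,150 excess over $139,700 is $2,215; credit = $3,975 − $2,215 = $1,760.
Total: $595 + $1,250 + $1,760 = $3,605.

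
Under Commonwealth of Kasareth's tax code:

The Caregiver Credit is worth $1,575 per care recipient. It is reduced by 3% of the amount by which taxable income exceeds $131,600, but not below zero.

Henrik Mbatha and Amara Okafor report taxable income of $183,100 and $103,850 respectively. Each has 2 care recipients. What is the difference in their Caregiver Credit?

Henrik ($183,100): Caregiver Credit: base = 2 × $1,575 = $3,150. 3% of the $51,500 excess over $131,600 is $1,545; credit = $3,150 − $1,545 = $1,605.
Amara ($103,850): Caregiver Credit: base = 2 × $1,575 = $3,150. $103,850 is at or below the $131,600 threshold, so the full $3,150 applies.
Difference: |$1,605 − $3,150| = $1,545.

$1,545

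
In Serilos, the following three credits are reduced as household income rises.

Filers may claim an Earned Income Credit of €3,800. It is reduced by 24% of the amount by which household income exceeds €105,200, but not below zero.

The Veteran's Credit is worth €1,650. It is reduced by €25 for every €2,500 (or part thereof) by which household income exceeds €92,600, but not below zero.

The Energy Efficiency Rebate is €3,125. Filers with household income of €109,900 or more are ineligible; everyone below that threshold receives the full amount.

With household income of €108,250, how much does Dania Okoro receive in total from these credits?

Earned Income Credit: 24% of the €3,050 excess over €105,200 is €732; credit = €3,800 − €732 = €3,068.
Veteran's Credit: income exceeds €92,600 by €15,650, which is 7 full-or-partial €2,500 increments; reduction = 7 × €25 = €175, leaving €1,475.
Energy Efficiency Rebate: €108,250 is below the €109,900 cutoff, so the full €3,125 applies.
Total: €3,068 + €1,475 + €3,125 = €7,668.

€7,668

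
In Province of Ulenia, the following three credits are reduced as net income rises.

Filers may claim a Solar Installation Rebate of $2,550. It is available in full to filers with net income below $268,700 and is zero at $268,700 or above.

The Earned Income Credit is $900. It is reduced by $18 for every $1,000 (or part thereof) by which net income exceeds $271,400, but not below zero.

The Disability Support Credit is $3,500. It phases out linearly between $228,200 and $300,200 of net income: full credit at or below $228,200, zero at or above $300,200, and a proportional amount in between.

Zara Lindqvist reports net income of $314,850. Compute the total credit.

$108

Solar Installation Rebate: $314,850 meets or exceeds the $268,700 cutoff, so the credit is $0.
Earned Income Credit: income exceeds $271,400 by $43,450, which is 44 full-or-partial $1,000 increments; reduction = 44 × $18 = $792, leaving $108.
Disability Support Credit: $314,850 is at or above $300,200, so the credit is $0.
Total: $0 + $108 + $0 = $108.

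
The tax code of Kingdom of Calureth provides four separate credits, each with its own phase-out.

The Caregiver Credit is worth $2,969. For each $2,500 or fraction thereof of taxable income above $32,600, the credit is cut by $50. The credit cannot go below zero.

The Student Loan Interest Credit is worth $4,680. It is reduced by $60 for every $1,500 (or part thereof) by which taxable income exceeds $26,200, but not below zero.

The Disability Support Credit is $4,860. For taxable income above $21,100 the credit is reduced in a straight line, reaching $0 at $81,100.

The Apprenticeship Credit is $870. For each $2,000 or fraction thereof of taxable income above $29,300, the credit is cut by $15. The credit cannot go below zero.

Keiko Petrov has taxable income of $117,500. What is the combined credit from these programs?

Caregiver Credit: income exceeds $32,600 by $84,900, which is 34 full-or-partial $2,500 increments; reduction = 34 × $50 = $1,700, leaving $1,269.
Student Loan Interest Credit: income exceeds $26,200 by $91,300, which is 61 full-or-partial $1,500 increments; reduction = 61 × $60 = $3,660, leaving $1,020.
Disability Support Credit: $117,500 is at or above $81,100, so the credit is $0.
Apprenticeship Credit: income exceeds $29,300 by $88,200, which is 45 full-or-partial $2,000 increments; reduction = 45 × $15 = $675, leaving $195.
Total: $1,269 + $1,020 + $0 + $195 = $2,484.

$2,484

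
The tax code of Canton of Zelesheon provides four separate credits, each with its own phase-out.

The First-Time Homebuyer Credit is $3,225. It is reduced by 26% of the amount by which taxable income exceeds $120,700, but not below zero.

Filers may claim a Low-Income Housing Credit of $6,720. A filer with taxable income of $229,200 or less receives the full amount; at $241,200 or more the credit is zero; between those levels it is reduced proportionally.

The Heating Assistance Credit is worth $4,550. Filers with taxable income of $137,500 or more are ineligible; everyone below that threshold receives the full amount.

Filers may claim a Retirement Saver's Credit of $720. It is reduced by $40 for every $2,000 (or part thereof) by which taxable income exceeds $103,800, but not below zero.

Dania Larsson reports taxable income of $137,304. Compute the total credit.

$11,310

First-Time Homebuyer Credit: 26% of the $16,604 excess over $120,700 is $4,317.04 ≥ base, so the credit is $0.
Low-Income Housing Credit: $137,304 is at or below the $229,200 threshold, so the full $6,720 applies.
Heating Assistance Credit: $137,304 is below the $137,500 cutoff, so the full $4,550 applies.
Retirement Saver's Credit: income exceeds $103,800 by $33,504, which is 17 full-or-partial $2,000 increments; reduction = 17 × $40 = $680, leaving $40.
Total: $0 + $6,720 + $4,550 + $40 = $11,310.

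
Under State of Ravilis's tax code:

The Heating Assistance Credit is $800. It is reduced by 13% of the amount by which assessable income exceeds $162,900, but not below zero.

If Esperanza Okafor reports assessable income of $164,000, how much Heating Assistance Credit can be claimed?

$657

Heating Assistance Credit: 13% of the $1,100 excess over $162,900 is $143; credit = $800 − $143 = $657.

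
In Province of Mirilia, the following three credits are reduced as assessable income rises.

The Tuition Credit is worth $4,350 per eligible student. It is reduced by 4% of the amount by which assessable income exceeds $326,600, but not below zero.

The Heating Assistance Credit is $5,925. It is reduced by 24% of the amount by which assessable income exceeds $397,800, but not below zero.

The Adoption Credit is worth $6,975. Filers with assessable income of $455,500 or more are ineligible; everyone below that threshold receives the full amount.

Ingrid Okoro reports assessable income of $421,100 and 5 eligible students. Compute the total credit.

$25,278

Tuition Credit: base = 5 × $4,350 = $21,750. 4% of the $94,500 excess over $326,600 is $3,780; credit = $21,750 − $3,780 = $17,970.
Heating Assistance Credit: 24% of the $23,300 excess over $397,800 is $5,592; credit = $5,925 − $5,592 = $333.
Adoption Credit: $421,100 is below the $455,500 cutoff, so the full $6,975 applies.
Total: $17,970 + $333 + $6,975 = $25,278.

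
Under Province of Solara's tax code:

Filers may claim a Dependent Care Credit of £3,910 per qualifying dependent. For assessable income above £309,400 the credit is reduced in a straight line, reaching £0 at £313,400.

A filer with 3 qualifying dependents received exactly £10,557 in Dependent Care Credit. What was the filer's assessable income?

£309,800

Full credit = 3 × £3,910 = £11,730.
£10,557 is 10,557/11,730 of the full £11,730, so 1,173/11,730 of the £4,000 range has been used: income = £309,400 + £4,000 × 1,173/11,730 = £309,800.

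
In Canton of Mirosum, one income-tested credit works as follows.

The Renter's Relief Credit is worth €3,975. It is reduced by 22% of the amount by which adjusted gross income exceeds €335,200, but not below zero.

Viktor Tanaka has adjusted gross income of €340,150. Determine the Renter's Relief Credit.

€2,886

Renter's Relief Credit: 22% of the €4,950 excess over €335,200 is €1,089; credit = €3,975 − €1,089 = €2,886.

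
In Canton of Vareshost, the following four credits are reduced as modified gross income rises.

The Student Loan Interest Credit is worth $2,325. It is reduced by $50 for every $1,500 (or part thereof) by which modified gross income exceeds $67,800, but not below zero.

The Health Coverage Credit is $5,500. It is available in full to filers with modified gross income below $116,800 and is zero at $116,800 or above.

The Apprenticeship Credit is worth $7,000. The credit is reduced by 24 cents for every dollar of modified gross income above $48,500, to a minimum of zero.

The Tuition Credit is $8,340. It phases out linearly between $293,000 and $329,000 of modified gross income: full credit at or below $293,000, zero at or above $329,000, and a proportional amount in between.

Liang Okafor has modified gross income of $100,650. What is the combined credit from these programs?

$15,065

Student Loan Interest Credit: income exceeds $67,800 by $32,850, which is 22 full-or-partial $1,500 increments; reduction = 22 × $50 = $1,100, leaving $1,225.
Health Coverage Credit: $100,650 is below the $116,800 cutoff, so the full $5,500 applies.
Apprenticeship Credit: 24% of the $52,150 excess over $48,500 is $12,516 ≥ base, so the credit is $0.
Tuition Credit: $100,650 is at or below the $293,000 threshold, so the full $8,340 applies.
Total: $1,225 + $5,500 + $0 + $8,340 = $15,065.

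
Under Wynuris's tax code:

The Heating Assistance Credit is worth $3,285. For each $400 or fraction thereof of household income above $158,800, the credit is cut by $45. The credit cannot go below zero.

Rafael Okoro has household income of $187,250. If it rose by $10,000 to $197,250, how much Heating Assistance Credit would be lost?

$45

At $187,250 — income exceeds $158,800 by $28,450, which is 72 full-or-partial $400 increments; reduction = 72 × $45 = $3,240, leaving $45.
At $197,250 — income exceeds $158,800 by $38,450 → 97 increments × $45 = $4,365 ≥ base, so the credit is $0.
Lost: $45 − $0 = $45.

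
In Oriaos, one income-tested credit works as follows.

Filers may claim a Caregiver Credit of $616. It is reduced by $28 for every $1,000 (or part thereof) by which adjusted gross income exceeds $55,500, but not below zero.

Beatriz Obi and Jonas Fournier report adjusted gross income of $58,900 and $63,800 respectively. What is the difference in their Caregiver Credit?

Beatriz ($58,900): Caregiver Credit: income exceeds $55,500 by $3,400, which is 4 full-or-partial $1,000 increments; reduction = 4 × $28 = $112, leaving $504.
Jonas ($63,800): Caregiver Credit: income exceeds $55,500 by $8,300, which is 9 full-or-partial $1,000 increments; reduction = 9 × $28 = $252, leaving $364.
Difference: |$504 − $364| = $140.

$140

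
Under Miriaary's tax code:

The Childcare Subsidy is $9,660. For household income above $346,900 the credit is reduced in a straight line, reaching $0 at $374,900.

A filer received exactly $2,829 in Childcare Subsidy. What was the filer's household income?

$366,700

$2,829 is 2,829/9,660 of the full $9,660, so 6,831/9,660 of the $28,000 range has been used: income = $346,900 + $28,000 × 6,831/9,660 = $366,700.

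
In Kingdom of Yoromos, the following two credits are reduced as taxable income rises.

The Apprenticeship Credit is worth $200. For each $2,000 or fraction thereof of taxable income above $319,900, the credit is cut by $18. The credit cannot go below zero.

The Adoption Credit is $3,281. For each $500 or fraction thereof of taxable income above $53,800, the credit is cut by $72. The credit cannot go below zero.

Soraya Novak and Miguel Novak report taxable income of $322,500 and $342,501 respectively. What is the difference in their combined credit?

Soraya ($322,500): Apprenticeship Credit: income exceeds $319,900 by $2,600, which is 2 full-or-partial $2,000 increments; reduction = 2 × $18 = $36, leaving $164. Adoption Credit: income exceeds $53,800 by $268,700 → 538 increments × $72 = $38,736 ≥ base, so the credit is $0. total $164 + $0 = $164
Miguel ($342,501): Apprenticeship Credit: income exceeds $319,900 by $22,601 → 12 increments × $18 = $216 ≥ base, so the credit is $0. Adoption Credit: income exceeds $53,800 by $288,701 → 578 increments × $72 = $41,616 ≥ base, so the credit is $0. total $0 + $0 = $0
Difference: |$164 − $0| = $164.

$164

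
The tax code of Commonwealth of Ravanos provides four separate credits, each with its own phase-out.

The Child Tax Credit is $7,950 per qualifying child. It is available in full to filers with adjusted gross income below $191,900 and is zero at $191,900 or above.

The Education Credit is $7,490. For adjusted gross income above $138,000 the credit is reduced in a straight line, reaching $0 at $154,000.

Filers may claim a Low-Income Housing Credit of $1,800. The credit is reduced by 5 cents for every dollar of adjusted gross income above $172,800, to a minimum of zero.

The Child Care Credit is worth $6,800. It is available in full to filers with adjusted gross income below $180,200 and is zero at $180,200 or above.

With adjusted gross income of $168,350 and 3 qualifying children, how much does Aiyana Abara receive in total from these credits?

$32,450

Child Tax Credit: base = 3 × $7,950 = $23,850. $168,350 is below the $191,900 cutoff, so the full $23,850 applies.
Education Credit: $168,350 is at or above $154,000, so the credit is $0.
Low-Income Housing Credit: $168,350 is at or below the $172,800 threshold, so the full $1,800 applies.
Child Care Credit: $168,350 is below the $180,200 cutoff, so the full $6,800 applies.
Total: $23,850 + $0 + $1,800 + $6,800 = $32,450.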